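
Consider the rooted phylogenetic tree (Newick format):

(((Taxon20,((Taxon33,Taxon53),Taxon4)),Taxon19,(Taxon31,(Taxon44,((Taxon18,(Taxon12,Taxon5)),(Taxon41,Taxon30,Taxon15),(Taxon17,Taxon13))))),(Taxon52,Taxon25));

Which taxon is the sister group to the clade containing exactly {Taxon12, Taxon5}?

The clade containing exactly {Taxon12, Taxon5} attaches to the tree at the node subtending (Taxon18,(Taxon12,Taxon5)).
The other lineage descending from that same node — the sister group — is the single tip Taxon18.

Taxon18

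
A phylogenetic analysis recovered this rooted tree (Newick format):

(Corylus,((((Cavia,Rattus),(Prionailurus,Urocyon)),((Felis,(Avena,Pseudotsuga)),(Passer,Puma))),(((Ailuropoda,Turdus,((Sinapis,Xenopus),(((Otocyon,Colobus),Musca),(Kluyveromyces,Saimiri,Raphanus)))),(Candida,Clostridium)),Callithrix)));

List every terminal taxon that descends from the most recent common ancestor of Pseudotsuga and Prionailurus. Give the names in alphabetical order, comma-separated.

Avena, Cavia, Felis, Passer, Prionailurus, Pseudotsuga, Puma, Rattus, Urocyon

Tracing Pseudotsuga: it sits inside (Avena,Pseudotsuga).
Tracing Prionailurus: it sits inside (Prionailurus,Urocyon).
The smallest clade enclosing both is (((Cavia,Rattus),(Prionailurus,Urocyon)),((Felis,(Avena,Pseudotsuga)),(Passer,Puma))); the answer is its 9 terminal taxa in alphabetical order.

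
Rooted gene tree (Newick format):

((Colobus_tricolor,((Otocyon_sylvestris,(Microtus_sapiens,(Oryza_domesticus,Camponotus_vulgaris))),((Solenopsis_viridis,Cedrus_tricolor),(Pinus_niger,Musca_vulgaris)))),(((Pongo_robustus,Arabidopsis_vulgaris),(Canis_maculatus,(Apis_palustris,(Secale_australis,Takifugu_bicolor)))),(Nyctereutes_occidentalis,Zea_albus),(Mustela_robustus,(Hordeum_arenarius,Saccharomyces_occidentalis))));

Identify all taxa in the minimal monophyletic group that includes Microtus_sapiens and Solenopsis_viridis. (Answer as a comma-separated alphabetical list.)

Tracing Microtus_sapiens: it sits inside (Microtus_sapiens,(Oryza_domesticus,Camponotus_vulgaris)).
Tracing Solenopsis_viridis: it sits inside (Solenopsis_viridis,Cedrus_tricolor).
The smallest clade enclosing both is ((Otocyon_sylvestris,(Microtus_sapiens,(Oryza_domesticus,Camponotus_vulgaris))),((Solenopsis_viridis,Cedrus_tricolor),(Pinus_niger,Musca_vulgaris))); the answer is its 8 terminal taxa in alphabetical order.

Camponotus_vulgaris, Cedrus_tricolor, Microtus_sapiens, Musca_vulgaris, Oryza_domesticus, Otocyon_sylvestris, Pinus_niger, Solenopsis_viridis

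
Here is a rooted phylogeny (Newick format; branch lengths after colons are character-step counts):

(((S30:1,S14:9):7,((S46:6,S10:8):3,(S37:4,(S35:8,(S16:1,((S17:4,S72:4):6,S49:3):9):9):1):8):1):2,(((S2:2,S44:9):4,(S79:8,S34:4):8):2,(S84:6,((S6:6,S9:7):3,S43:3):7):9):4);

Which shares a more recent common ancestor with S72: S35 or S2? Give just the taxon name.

The MRCA of S72 and S35 subtends (S35,(S16,((S17,S72),S49))) (5 taxa).
The MRCA of S72 and S2 is the root, subtending the entire tree (18 taxa).
The first is nested inside the second, so S72 shares a more recent common ancestor with S35.

S35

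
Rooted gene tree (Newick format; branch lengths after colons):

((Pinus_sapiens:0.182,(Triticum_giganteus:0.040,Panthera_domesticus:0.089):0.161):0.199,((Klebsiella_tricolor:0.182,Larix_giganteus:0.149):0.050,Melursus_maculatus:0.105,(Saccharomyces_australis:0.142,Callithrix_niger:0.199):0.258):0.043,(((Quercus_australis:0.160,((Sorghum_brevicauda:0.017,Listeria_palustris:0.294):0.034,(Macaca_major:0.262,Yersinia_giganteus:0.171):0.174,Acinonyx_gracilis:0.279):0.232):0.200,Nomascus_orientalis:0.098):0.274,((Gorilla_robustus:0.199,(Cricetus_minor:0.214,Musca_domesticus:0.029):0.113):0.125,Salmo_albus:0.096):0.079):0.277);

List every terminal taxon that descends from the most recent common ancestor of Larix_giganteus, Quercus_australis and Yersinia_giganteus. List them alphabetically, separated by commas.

Tracing Larix_giganteus: it sits inside (Klebsiella_tricolor,Larix_giganteus).
Tracing Quercus_australis: it sits inside (Quercus_australis,((Sorghum_brevicauda,Listeria_palustris),(Macaca_major,Yersinia_giganteus),Acinonyx_gracilis)).
Tracing Yersinia_giganteus: it sits inside (Macaca_major,Yersinia_giganteus).
The smallest clade enclosing all 3 is the whole tree (their MRCA is the root), so the answer is all 19 tips in alphabetical order.

Acinonyx_gracilis, Callithrix_niger, Cricetus_minor, Gorilla_robustus, Klebsiella_tricolor, Larix_giganteus, Listeria_palustris, Macaca_major, Melursus_maculatus, Musca_domesticus, Nomascus_orientalis, Panthera_domesticus, Pinus_sapiens, Quercus_australis, Saccharomyces_australis, Salmo_albus, Sorghum_brevicauda, Triticum_giganteus, Yersinia_giganteus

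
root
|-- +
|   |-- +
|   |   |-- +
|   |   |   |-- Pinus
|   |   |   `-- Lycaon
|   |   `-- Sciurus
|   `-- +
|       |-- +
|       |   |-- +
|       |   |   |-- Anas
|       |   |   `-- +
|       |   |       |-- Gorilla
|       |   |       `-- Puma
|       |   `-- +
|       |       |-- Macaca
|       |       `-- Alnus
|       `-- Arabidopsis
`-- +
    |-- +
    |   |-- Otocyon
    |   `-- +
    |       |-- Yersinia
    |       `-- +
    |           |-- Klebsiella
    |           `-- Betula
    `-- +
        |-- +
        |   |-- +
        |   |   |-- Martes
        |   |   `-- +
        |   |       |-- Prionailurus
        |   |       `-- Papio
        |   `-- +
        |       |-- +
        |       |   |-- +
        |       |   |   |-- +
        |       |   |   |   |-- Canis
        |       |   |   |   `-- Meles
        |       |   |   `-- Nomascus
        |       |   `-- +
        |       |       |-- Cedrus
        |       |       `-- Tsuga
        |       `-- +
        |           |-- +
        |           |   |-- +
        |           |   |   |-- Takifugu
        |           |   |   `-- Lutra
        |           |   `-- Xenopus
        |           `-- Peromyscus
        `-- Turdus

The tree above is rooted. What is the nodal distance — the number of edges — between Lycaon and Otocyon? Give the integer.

The MRCA of Lycaon and Otocyon is the root of the tree.
From Lycaon up to that node: 4 branches. From Otocyon up to the same node: 3 branches. Total: 4 + 3 = 7.

7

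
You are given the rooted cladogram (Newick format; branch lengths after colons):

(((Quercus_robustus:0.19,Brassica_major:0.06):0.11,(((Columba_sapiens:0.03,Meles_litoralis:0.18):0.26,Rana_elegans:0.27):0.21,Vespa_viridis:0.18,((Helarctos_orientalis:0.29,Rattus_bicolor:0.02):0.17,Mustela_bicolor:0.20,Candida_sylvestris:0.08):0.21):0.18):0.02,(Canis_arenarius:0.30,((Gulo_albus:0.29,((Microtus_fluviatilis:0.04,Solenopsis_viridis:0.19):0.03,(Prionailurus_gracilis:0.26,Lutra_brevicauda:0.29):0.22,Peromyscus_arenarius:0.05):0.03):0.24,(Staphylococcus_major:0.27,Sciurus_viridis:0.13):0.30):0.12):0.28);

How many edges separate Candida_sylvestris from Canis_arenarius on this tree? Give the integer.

6

The MRCA of Candida_sylvestris and Canis_arenarius is the root of the tree.
From Candida_sylvestris up to that node: 4 branches. From Canis_arenarius up to the same node: 2 branches. Total: 4 + 2 = 6.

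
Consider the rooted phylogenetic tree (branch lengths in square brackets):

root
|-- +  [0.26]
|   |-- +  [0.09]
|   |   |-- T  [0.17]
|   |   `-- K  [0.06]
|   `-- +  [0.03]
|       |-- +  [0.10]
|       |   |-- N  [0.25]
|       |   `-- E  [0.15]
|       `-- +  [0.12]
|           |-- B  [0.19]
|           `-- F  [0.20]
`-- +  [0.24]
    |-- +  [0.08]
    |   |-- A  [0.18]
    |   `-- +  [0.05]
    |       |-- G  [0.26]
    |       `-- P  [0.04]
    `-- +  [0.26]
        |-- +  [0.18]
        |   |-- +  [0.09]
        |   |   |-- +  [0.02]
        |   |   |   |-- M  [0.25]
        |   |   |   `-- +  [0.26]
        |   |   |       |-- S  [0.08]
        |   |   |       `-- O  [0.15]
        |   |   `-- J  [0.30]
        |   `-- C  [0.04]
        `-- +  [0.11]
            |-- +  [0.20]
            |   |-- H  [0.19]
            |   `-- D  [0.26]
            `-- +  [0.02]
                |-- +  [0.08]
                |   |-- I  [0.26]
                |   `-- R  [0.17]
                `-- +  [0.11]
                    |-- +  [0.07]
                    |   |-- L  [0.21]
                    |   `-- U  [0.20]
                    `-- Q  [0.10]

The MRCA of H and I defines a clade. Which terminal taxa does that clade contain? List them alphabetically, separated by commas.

D, H, I, L, Q, R, U

Tracing H: it sits inside (H,D).
Tracing I: it sits inside (I,R).
The smallest clade enclosing both is ((H,D),((I,R),((L,U),Q))); the answer is its 7 terminal taxa in alphabetical order.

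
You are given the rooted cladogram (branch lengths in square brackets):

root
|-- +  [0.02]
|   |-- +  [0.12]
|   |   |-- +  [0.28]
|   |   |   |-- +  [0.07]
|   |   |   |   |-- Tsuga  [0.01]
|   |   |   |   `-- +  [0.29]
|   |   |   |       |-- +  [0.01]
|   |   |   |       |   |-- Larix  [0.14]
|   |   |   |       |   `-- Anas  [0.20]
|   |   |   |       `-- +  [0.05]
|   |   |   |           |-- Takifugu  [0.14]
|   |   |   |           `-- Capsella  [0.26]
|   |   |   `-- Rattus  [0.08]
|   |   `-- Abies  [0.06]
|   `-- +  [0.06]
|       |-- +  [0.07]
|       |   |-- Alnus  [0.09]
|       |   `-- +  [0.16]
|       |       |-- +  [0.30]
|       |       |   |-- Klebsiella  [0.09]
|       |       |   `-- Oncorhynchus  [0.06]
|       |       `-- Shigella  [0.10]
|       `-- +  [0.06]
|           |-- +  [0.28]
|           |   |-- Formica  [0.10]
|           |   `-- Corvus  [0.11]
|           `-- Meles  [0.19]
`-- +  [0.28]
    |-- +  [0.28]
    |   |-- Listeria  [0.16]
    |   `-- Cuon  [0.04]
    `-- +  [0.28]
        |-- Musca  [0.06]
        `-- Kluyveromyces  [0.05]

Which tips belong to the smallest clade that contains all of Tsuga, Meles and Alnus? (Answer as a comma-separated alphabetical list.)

Tracing Tsuga: it sits inside (Tsuga,((Larix,Anas),(Takifugu,Capsella))).
Tracing Meles: it sits inside ((Formica,Corvus),Meles).
Tracing Alnus: it sits inside (Alnus,((Klebsiella,Oncorhynchus),Shigella)).
The smallest clade enclosing all 3 is ((((Tsuga,((Larix,Anas),(Takifugu,Capsella))),Rattus),Abies),((Alnus,((Klebsiella,Oncorhynchus),Shigella)),((Formica,Corvus),Meles))); the answer is its 14 terminal taxa in alphabetical order.

Abies, Alnus, Anas, Capsella, Corvus, Formica, Klebsiella, Larix, Meles, Oncorhynchus, Rattus, Shigella, Takifugu, Tsuga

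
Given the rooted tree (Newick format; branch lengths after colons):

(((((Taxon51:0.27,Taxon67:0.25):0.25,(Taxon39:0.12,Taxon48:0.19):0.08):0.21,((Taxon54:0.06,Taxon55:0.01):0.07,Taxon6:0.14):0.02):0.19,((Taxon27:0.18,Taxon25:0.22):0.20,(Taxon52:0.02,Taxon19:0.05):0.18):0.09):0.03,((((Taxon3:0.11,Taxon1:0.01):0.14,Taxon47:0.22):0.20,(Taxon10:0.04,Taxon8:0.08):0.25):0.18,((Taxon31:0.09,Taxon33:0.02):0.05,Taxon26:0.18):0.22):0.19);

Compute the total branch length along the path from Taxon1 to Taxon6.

The path runs Taxon1 → … → MRCA → … → Taxon6; the MRCA is the root of the tree.
Branch lengths along that path: 0.01 + 0.14 + 0.20 + 0.18 + 0.19 + 0.03 + 0.19 + 0.02 + 0.14 = 1.10.

1.10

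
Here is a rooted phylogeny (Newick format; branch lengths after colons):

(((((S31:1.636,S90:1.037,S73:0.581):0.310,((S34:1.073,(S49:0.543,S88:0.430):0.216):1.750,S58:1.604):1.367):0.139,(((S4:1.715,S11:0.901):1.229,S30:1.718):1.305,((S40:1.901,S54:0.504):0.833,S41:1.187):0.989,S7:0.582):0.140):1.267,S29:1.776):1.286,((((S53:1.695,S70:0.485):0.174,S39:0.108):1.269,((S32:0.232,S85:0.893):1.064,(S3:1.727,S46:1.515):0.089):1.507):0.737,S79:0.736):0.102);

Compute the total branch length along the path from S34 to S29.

The path runs S34 → … → MRCA → … → S29; the MRCA is the node subtending ((((S31,S90,S73),((S34,(S49,S88)),S58)),(((S4,S11),S30),((S40,S54),S41),S7)),S29).
Branch lengths along that path: 1.073 + 1.750 + 1.367 + 0.139 + 1.267 + 1.776 = 7.372.

7.372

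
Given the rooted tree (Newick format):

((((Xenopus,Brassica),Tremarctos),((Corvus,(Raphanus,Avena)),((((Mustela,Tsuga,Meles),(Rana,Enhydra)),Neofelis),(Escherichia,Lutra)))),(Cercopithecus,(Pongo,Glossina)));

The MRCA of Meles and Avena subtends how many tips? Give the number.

11

The MRCA of Meles and Avena is the node subtending ((Corvus,(Raphanus,Avena)),((((Mustela,Tsuga,Meles),(Rana,Enhydra)),Neofelis),(Escherichia,Lutra))).
That clade contains 11 terminal taxa: Avena, Corvus, Enhydra, Escherichia, Lutra, Meles, Mustela, Neofelis, Rana, Raphanus, Tsuga.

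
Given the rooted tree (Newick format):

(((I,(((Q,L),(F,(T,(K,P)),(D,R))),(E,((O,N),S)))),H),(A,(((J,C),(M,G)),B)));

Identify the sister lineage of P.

K

P attaches to the tree at the node subtending (K,P).
The other lineage descending from that same node — the sister group — is the single tip K.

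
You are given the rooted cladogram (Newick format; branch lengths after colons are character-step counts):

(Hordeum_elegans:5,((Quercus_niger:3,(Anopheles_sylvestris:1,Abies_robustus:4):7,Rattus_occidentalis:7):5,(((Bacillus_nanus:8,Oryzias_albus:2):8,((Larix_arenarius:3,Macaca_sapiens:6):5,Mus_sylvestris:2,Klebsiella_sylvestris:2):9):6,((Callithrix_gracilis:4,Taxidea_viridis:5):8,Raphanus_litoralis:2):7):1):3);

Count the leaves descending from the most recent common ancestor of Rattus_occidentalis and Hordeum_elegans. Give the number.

14

The MRCA of Rattus_occidentalis and Hordeum_elegans is the root, so the clade is the entire tree.
That clade contains 14 terminal taxa: Abies_robustus, Anopheles_sylvestris, Bacillus_nanus, Callithrix_gracilis, Hordeum_elegans, Klebsiella_sylvestris, Larix_arenarius, Macaca_sapiens, Mus_sylvestris, Oryzias_albus, Quercus_niger, Raphanus_litoralis, Rattus_occidentalis, Taxidea_viridis.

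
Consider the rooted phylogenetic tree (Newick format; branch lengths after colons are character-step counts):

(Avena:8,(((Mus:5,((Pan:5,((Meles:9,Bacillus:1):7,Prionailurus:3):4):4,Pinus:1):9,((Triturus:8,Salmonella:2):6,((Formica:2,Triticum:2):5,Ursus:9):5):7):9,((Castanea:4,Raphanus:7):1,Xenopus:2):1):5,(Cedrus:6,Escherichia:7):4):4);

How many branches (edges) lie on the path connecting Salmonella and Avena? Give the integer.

7

The MRCA of Salmonella and Avena is the root of the tree.
From Salmonella up to that node: 6 branches. From Avena up to the same node: 1 branch. Total: 6 + 1 = 7.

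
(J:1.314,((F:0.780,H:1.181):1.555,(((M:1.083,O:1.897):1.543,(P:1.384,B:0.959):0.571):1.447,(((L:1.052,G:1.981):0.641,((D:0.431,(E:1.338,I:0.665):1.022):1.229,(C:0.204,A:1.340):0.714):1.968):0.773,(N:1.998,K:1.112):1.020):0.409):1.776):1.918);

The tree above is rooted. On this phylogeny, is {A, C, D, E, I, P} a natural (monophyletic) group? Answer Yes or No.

The MRCA of the listed taxa subtends (((M,O),(P,B)),(((L,G),((D,(E,I)),(C,A))),(N,K))).
That clade also contains B, G, K, L, M, N, O, which are not in the proposed group, so the group is not monophyletic.

No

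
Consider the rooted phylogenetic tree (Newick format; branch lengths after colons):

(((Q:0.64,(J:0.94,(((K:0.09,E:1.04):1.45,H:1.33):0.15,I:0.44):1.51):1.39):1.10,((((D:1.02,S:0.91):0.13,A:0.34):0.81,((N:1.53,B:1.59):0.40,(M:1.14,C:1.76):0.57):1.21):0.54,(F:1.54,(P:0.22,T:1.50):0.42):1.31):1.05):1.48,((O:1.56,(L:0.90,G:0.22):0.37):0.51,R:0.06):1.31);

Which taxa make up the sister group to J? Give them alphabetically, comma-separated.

E, H, I, K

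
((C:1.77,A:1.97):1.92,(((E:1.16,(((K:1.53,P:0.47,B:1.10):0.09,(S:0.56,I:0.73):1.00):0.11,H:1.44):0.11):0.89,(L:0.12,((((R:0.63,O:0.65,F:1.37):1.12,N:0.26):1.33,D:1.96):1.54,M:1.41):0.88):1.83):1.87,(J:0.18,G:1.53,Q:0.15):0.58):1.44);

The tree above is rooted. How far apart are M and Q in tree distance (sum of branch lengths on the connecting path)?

6.72

The path runs M → … → MRCA → … → Q; the MRCA is the node subtending (((E,(((K,P,B),(S,I)),H)),(L,((((R,O,F),N),D),M))),(J,G,Q)).
Branch lengths along that path: 1.41 + 0.88 + 1.83 + 1.87 + 0.58 + 0.15 = 6.72.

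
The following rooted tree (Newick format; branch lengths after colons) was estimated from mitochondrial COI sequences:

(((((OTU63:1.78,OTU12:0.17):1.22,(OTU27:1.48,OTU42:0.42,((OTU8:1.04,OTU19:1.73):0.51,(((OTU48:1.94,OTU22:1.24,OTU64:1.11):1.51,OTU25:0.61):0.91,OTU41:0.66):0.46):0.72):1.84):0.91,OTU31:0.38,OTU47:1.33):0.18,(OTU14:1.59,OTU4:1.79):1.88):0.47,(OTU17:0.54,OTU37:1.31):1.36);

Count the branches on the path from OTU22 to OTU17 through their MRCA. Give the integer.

11

The MRCA of OTU22 and OTU17 is the root of the tree.
From OTU22 up to that node: 9 branches. From OTU17 up to the same node: 2 branches. Total: 9 + 2 = 11.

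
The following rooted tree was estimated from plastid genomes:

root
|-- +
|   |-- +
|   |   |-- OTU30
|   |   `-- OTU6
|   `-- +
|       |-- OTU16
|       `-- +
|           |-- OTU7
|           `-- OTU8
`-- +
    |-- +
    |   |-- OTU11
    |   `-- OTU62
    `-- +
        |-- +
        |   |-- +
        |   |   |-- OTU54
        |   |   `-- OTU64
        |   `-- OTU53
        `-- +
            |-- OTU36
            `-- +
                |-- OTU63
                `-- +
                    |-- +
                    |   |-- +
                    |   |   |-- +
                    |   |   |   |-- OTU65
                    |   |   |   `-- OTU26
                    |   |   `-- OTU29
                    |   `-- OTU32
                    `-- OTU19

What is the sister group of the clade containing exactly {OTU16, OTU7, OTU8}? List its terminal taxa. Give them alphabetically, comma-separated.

OTU30, OTU6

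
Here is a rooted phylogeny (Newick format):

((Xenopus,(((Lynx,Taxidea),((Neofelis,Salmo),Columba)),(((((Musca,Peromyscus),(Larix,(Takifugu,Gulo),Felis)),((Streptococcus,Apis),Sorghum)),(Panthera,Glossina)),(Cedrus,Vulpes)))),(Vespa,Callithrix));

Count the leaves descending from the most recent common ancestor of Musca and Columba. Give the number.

18

The MRCA of Musca and Columba is the node subtending (((Lynx,Taxidea),((Neofelis,Salmo),Columba)),(((((Musca,Peromyscus),(Larix,(Takifugu,Gulo),Felis)),((Streptococcus,Apis),Sorghum)),(Panthera,Glossina)),(Cedrus,Vulpes))).
That clade contains 18 terminal taxa: Apis, Cedrus, Columba, Felis, Glossina, Gulo, Larix, Lynx, Musca, Neofelis, Panthera, Peromyscus, Salmo, Sorghum, Streptococcus, Takifugu, Taxidea, Vulpes.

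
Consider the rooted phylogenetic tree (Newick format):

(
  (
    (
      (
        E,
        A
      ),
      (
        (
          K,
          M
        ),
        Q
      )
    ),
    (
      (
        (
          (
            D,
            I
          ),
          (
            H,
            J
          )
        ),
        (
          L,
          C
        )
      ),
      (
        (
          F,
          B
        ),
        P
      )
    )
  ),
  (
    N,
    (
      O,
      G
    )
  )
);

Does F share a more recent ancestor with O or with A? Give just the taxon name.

A

The MRCA of F and A subtends (((E,A),((K,M),Q)),((((D,I),(H,J)),(L,C)),((F,B),P))) (14 taxa).
The MRCA of F and O is the root, subtending the entire tree (17 taxa).
The first is nested inside the second, so F shares a more recent common ancestor with A.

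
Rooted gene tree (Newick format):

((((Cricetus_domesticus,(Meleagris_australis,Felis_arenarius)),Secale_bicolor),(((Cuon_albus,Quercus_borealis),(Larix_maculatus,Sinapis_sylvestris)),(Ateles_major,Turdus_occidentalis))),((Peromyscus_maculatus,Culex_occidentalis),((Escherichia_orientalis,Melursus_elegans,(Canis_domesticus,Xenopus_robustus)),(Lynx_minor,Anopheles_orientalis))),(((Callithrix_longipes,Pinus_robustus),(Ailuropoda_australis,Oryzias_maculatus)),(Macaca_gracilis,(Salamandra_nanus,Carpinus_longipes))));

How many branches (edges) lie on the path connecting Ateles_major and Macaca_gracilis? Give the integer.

The MRCA of Ateles_major and Macaca_gracilis is the root of the tree.
From Ateles_major up to that node: 4 branches. From Macaca_gracilis up to the same node: 3 branches. Total: 4 + 3 = 7.

7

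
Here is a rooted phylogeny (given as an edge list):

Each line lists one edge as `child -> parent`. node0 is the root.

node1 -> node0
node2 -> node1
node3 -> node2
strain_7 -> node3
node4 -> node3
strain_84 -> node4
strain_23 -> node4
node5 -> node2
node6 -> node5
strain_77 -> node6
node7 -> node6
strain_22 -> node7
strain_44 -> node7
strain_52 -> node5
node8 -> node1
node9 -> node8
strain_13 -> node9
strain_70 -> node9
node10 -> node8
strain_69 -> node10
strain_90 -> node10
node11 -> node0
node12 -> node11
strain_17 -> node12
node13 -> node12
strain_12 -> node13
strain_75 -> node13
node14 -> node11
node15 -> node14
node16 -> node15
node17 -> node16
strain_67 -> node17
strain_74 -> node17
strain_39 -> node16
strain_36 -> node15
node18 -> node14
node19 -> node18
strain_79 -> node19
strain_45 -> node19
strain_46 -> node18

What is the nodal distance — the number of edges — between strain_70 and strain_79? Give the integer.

The MRCA of strain_70 and strain_79 is the root of the tree.
From strain_70 up to that node: 4 branches. From strain_79 up to the same node: 5 branches. Total: 4 + 5 = 9.

9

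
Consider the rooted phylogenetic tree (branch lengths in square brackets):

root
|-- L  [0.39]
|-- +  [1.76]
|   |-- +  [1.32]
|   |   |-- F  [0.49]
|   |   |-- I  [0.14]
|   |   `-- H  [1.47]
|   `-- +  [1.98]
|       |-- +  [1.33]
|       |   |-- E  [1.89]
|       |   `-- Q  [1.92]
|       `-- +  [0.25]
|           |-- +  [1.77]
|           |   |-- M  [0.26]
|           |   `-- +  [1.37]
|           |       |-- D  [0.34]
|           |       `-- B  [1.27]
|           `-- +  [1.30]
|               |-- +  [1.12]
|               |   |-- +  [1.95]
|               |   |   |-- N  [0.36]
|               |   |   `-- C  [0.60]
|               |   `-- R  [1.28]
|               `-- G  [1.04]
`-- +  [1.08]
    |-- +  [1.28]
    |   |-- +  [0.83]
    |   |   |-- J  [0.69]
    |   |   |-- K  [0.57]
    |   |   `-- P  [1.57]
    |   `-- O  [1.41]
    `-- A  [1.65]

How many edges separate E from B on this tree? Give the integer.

The MRCA of E and B is the node subtending ((E,Q),((M,(D,B)),(((N,C),R),G))).
From E up to that node: 2 branches. From B up to the same node: 4 branches. Total: 2 + 4 = 6.

6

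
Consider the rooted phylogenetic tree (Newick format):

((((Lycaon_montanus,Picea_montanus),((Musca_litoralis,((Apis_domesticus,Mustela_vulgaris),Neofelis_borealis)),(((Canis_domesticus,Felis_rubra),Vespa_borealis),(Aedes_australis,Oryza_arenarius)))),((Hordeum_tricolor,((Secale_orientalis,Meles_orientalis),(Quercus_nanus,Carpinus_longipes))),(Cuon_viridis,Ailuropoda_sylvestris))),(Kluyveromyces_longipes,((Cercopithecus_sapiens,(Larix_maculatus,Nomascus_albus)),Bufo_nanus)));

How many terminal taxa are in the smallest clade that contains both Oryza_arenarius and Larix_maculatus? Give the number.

The MRCA of Oryza_arenarius and Larix_maculatus is the root, so the clade is the entire tree.
That clade contains 23 terminal taxa: Aedes_australis, Ailuropoda_sylvestris, Apis_domesticus, Bufo_nanus, Canis_domesticus, Carpinus_longipes, Cercopithecus_sapiens, Cuon_viridis, Felis_rubra, Hordeum_tricolor, Kluyveromyces_longipes, Larix_maculatus, Lycaon_montanus, Meles_orientalis, Musca_litoralis, Mustela_vulgaris, Neofelis_borealis, Nomascus_albus, Oryza_arenarius, Picea_montanus, Quercus_nanus, Secale_orientalis, Vespa_borealis.

23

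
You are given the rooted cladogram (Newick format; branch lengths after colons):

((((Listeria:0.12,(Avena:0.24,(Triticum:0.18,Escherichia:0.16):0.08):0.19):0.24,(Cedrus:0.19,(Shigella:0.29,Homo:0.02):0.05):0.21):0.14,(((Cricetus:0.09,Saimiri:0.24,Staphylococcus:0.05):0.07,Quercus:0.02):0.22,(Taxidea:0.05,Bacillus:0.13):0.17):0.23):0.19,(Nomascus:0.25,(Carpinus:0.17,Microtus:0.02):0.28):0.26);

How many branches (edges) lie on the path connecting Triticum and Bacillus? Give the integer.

8

The MRCA of Triticum and Bacillus is the node subtending (((Listeria,(Avena,(Triticum,Escherichia))),(Cedrus,(Shigella,Homo))),(((Cricetus,Saimiri,Staphylococcus),Quercus),(Taxidea,Bacillus))).
From Triticum up to that node: 5 branches. From Bacillus up to the same node: 3 branches. Total: 5 + 3 = 8.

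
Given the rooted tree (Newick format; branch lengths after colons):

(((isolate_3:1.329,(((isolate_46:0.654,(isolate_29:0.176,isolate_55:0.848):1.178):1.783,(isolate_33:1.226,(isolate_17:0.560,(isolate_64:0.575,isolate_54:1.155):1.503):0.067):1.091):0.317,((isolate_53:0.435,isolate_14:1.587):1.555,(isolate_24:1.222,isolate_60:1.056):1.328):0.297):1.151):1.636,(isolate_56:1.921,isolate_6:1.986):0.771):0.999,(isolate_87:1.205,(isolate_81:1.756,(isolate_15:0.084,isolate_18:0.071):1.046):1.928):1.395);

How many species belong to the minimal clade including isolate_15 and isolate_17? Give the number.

18

The MRCA of isolate_15 and isolate_17 is the root, so the clade is the entire tree.
That clade contains 18 terminal taxa: isolate_14, isolate_15, isolate_17, isolate_18, isolate_24, isolate_29, isolate_3, isolate_33, isolate_46, isolate_53, isolate_54, isolate_55, isolate_56, isolate_6, isolate_60, isolate_64, isolate_81, isolate_87.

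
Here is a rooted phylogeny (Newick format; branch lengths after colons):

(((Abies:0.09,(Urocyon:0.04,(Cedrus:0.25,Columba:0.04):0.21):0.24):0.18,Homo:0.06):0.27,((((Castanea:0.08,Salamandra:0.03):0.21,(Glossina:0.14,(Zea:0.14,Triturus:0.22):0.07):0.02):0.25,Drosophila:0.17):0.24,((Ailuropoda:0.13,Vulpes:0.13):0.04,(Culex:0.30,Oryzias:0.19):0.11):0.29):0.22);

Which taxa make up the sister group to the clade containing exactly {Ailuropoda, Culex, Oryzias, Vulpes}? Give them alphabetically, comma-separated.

Castanea, Drosophila, Glossina, Salamandra, Triturus, Zea

The clade containing exactly {Ailuropoda, Culex, Oryzias, Vulpes} attaches to the tree at the node subtending ((((Castanea,Salamandra),(Glossina,(Zea,Triturus))),Drosophila),((Ailuropoda,Vulpes),(Culex,Oryzias))).
The other lineage descending from that same node — the sister group — is (((Castanea,Salamandra),(Glossina,(Zea,Triturus))),Drosophila); its 6 tips in alphabetical order are the answer.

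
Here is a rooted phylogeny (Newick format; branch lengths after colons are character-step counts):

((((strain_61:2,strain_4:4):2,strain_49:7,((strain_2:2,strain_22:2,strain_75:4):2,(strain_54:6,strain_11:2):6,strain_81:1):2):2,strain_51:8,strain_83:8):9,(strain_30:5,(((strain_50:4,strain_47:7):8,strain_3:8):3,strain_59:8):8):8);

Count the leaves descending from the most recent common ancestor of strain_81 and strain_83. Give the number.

The MRCA of strain_81 and strain_83 is the node subtending (((strain_61,strain_4),strain_49,((strain_2,strain_22,strain_75),(strain_54,strain_11),strain_81)),strain_51,strain_83).
That clade contains 11 terminal taxa: strain_11, strain_2, strain_22, strain_4, strain_49, strain_51, strain_54, strain_61, strain_75, strain_81, strain_83.

11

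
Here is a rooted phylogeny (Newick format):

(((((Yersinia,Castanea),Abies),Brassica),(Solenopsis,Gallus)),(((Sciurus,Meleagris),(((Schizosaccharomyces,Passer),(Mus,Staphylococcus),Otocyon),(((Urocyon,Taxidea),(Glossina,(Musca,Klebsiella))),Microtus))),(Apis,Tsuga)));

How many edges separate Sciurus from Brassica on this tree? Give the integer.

7

The MRCA of Sciurus and Brassica is the root of the tree.
From Sciurus up to that node: 4 branches. From Brassica up to the same node: 3 branches. Total: 4 + 3 = 7.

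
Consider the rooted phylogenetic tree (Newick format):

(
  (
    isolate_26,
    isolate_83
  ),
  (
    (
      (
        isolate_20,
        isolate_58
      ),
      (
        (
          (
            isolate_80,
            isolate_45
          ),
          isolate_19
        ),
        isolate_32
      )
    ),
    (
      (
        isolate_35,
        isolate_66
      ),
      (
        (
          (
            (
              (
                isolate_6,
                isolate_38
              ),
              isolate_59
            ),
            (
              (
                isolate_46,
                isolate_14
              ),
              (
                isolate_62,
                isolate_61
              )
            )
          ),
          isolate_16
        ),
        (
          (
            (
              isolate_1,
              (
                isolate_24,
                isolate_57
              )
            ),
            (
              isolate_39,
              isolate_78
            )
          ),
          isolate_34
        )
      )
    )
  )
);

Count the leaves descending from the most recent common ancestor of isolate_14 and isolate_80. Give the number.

22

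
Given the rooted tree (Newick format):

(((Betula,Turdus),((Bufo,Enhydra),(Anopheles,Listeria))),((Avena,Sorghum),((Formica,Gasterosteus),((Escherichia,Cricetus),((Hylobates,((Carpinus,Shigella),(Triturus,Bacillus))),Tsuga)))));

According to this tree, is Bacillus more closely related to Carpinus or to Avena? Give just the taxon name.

The MRCA of Bacillus and Carpinus subtends ((Carpinus,Shigella),(Triturus,Bacillus)) (4 taxa).
The MRCA of Bacillus and Avena subtends ((Avena,Sorghum),((Formica,Gasterosteus),((Escherichia,Cricetus),((Hylobates,((Carpinus,Shigella),(Triturus,Bacillus))),Tsuga)))) (12 taxa).
The first is nested inside the second, so Bacillus shares a more recent common ancestor with Carpinus.

Carpinus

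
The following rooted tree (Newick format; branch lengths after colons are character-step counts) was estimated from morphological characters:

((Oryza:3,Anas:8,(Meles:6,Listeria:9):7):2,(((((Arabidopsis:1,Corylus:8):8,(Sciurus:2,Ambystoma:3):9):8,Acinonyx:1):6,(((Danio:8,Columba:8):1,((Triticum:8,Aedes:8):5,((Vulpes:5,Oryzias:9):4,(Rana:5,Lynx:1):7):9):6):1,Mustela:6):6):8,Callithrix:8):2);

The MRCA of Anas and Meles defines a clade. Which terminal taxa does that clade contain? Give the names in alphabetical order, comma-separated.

Anas, Listeria, Meles, Oryza

Tracing Anas: it sits inside (Oryza,Anas,(Meles,Listeria)).
Tracing Meles: it sits inside (Meles,Listeria).
The smallest clade enclosing both is (Oryza,Anas,(Meles,Listeria)); the answer is its 4 terminal taxa in alphabetical order.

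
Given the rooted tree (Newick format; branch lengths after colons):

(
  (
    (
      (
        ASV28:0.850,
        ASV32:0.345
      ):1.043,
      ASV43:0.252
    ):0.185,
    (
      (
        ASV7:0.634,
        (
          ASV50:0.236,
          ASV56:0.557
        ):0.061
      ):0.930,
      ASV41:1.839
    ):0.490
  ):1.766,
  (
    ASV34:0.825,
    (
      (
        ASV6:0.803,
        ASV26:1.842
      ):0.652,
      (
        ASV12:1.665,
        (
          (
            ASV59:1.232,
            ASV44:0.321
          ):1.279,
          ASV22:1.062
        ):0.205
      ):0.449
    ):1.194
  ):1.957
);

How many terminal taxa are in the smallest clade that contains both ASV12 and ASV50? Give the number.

The MRCA of ASV12 and ASV50 is the root, so the clade is the entire tree.
That clade contains 14 terminal taxa: ASV12, ASV22, ASV26, ASV28, ASV32, ASV34, ASV41, ASV43, ASV44, ASV50, ASV56, ASV59, ASV6, ASV7.

14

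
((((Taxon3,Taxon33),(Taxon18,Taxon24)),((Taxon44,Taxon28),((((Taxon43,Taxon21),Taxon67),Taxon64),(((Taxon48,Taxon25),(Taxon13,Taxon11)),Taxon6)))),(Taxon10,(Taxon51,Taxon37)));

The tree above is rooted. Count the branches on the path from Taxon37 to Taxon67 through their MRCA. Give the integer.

The MRCA of Taxon37 and Taxon67 is the root of the tree.
From Taxon37 up to that node: 3 branches. From Taxon67 up to the same node: 6 branches. Total: 3 + 6 = 9.

9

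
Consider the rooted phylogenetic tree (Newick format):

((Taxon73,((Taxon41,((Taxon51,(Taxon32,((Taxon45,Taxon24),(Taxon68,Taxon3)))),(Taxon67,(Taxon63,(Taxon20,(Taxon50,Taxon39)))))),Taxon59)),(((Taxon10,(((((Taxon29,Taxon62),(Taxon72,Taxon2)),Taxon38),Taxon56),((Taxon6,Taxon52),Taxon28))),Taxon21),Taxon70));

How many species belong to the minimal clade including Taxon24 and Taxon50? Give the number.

The MRCA of Taxon24 and Taxon50 is the node subtending ((Taxon51,(Taxon32,((Taxon45,Taxon24),(Taxon68,Taxon3)))),(Taxon67,(Taxon63,(Taxon20,(Taxon50,Taxon39))))).
That clade contains 11 terminal taxa: Taxon20, Taxon24, Taxon3, Taxon32, Taxon39, Taxon45, Taxon50, Taxon51, Taxon63, Taxon67, Taxon68.

11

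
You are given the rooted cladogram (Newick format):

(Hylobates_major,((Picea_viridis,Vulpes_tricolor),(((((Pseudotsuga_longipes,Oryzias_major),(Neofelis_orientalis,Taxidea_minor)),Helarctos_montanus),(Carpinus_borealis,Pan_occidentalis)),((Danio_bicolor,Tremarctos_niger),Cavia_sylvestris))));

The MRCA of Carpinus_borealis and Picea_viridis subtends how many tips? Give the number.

12

The MRCA of Carpinus_borealis and Picea_viridis is the node subtending ((Picea_viridis,Vulpes_tricolor),(((((Pseudotsuga_longipes,Oryzias_major),(Neofelis_orientalis,Taxidea_minor)),Helarctos_montanus),(Carpinus_borealis,Pan_occidentalis)),((Danio_bicolor,Tremarctos_niger),Cavia_sylvestris))).
That clade contains 12 terminal taxa: Carpinus_borealis, Cavia_sylvestris, Danio_bicolor, Helarctos_montanus, Neofelis_orientalis, Oryzias_major, Pan_occidentalis, Picea_viridis, Pseudotsuga_longipes, Taxidea_minor, Tremarctos_niger, Vulpes_tricolor.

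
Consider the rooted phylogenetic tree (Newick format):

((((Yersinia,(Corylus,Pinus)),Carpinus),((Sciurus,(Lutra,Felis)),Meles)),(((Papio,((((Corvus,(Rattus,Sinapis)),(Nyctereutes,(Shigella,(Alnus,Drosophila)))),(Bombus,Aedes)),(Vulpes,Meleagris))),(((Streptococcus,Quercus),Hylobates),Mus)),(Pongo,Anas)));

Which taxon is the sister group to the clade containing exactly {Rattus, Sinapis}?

Corvus

The clade containing exactly {Rattus, Sinapis} attaches to the tree at the node subtending (Corvus,(Rattus,Sinapis)).
The other lineage descending from that same node — the sister group — is the single tip Corvus.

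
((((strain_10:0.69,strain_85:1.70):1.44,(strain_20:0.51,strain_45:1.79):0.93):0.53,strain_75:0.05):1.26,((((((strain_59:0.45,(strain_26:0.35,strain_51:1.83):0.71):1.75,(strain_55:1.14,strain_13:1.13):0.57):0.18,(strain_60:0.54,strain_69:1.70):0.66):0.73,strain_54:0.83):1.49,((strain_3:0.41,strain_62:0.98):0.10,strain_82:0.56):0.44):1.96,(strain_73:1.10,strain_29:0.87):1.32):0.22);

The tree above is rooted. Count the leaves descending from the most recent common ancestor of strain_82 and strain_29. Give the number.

The MRCA of strain_82 and strain_29 is the node subtending ((((((strain_59,(strain_26,strain_51)),(strain_55,strain_13)),(strain_60,strain_69)),strain_54),((strain_3,strain_62),strain_82)),(strain_73,strain_29)).
That clade contains 13 terminal taxa: strain_13, strain_26, strain_29, strain_3, strain_51, strain_54, strain_55, strain_59, strain_60, strain_62, strain_69, strain_73, strain_82.

13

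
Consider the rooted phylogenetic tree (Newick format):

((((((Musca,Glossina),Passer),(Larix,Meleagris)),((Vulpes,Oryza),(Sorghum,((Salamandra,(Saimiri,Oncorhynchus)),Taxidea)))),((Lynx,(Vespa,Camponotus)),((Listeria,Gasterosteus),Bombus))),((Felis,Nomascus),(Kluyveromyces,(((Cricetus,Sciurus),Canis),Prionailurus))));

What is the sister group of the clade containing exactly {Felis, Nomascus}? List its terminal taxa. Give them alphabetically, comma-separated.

Canis, Cricetus, Kluyveromyces, Prionailurus, Sciurus

The clade containing exactly {Felis, Nomascus} attaches to the tree at the node subtending ((Felis,Nomascus),(Kluyveromyces,(((Cricetus,Sciurus),Canis),Prionailurus))).
The other lineage descending from that same node — the sister group — is (Kluyveromyces,(((Cricetus,Sciurus),Canis),Prionailurus)); its 5 tips in alphabetical order are the answer.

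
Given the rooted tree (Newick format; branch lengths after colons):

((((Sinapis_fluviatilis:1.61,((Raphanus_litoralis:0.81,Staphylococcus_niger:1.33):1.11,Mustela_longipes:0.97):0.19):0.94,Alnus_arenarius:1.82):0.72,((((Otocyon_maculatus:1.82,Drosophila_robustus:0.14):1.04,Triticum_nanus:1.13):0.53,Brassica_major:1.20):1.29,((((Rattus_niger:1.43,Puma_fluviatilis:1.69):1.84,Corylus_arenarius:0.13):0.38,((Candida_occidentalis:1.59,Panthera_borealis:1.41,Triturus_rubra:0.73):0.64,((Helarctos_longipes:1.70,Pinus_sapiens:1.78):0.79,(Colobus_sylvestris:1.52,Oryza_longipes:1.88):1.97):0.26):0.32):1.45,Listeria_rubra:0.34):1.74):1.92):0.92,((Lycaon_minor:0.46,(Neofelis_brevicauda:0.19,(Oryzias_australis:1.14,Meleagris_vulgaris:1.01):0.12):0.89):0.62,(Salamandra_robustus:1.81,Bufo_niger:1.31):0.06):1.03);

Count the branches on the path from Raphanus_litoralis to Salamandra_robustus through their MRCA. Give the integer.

The MRCA of Raphanus_litoralis and Salamandra_robustus is the root of the tree.
From Raphanus_litoralis up to that node: 6 branches. From Salamandra_robustus up to the same node: 3 branches. Total: 6 + 3 = 9.

9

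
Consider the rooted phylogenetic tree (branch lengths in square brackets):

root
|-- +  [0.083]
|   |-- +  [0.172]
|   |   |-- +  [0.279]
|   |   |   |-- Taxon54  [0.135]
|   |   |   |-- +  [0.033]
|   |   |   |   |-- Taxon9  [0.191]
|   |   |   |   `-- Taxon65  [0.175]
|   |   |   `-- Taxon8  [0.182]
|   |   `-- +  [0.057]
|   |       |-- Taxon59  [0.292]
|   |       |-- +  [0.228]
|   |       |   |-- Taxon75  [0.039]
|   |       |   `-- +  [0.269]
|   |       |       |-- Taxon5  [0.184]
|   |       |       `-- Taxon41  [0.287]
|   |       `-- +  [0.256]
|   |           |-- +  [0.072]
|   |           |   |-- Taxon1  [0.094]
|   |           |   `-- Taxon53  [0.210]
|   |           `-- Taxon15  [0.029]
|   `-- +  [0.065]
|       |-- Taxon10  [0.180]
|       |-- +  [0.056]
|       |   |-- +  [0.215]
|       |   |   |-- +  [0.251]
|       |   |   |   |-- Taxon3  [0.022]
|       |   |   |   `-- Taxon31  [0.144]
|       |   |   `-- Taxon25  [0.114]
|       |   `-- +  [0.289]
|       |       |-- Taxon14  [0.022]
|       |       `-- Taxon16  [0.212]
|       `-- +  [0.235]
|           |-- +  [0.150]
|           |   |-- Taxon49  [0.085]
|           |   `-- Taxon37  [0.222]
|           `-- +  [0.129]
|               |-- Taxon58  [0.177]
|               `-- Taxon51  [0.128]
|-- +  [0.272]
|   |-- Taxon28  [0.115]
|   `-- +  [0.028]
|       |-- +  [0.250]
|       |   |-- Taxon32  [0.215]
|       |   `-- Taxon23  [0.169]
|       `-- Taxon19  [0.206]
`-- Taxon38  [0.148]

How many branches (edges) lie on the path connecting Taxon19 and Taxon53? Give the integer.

9

The MRCA of Taxon19 and Taxon53 is the root of the tree.
From Taxon19 up to that node: 3 branches. From Taxon53 up to the same node: 6 branches. Total: 3 + 6 = 9.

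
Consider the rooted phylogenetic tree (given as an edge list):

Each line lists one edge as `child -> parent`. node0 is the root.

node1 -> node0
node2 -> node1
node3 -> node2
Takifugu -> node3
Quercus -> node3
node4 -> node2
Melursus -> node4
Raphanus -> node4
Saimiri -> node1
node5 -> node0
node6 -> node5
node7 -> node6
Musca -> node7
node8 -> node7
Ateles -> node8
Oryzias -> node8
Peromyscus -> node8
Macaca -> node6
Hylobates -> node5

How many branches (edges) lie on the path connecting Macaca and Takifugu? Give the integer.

7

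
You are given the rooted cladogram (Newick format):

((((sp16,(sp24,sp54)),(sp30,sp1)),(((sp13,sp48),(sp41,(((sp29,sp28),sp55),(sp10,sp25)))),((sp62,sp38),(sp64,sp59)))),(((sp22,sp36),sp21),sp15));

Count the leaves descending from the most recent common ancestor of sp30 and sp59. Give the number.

17

The MRCA of sp30 and sp59 is the node subtending (((sp16,(sp24,sp54)),(sp30,sp1)),(((sp13,sp48),(sp41,(((sp29,sp28),sp55),(sp10,sp25)))),((sp62,sp38),(sp64,sp59)))).
That clade contains 17 terminal taxa: sp1, sp10, sp13, sp16, sp24, sp25, sp28, sp29, sp30, sp38, sp41, sp48, sp54, sp55, sp59, sp62, sp64.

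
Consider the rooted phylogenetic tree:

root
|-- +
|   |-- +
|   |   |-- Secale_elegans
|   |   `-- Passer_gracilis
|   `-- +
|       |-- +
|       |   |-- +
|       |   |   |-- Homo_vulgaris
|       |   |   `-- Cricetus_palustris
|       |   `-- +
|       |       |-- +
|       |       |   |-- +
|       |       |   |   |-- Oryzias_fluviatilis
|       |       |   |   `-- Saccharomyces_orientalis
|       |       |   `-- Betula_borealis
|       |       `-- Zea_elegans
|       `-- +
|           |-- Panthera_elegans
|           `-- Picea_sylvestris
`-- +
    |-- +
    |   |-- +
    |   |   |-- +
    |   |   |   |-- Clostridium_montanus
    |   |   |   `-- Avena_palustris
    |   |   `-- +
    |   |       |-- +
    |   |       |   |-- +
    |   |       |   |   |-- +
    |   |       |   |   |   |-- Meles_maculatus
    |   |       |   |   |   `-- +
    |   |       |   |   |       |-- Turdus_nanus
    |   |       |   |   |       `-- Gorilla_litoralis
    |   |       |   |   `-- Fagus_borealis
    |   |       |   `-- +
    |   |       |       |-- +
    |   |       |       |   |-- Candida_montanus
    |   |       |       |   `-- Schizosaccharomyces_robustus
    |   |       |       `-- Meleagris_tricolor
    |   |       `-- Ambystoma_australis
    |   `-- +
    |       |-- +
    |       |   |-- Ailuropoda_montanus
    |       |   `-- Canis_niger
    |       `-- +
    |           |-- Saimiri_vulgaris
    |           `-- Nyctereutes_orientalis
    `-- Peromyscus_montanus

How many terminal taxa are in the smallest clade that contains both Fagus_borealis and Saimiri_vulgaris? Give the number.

14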